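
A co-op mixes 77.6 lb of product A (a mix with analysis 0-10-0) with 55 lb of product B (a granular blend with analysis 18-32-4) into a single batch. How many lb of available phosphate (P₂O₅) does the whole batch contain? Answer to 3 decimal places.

25.360 lb P₂O₅

P₂O₅ mass = 10%×77.6 + 32%×55 = 25.36 lb.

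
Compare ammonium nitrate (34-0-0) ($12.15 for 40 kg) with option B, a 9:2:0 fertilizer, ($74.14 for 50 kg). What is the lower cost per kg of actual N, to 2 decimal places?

ammonium nitrate: N per bag = 40 × 34% = 13.6 kg; cost = 12.15 / 13.6 = $0.8934/kg N.
option B: N per bag = 50 × 9% = 4.5 kg; cost = 74.14 / 4.5 = $16.4756/kg N.
ammonium nitrate is cheaper.

$0.89 per kg N (ammonium nitrate)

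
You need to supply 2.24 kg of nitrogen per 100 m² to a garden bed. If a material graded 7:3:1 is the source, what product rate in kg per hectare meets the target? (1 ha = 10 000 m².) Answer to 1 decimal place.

Product per 100 m² = 2.24 / 7% = 32 kg.
Convert to per hectare: 32 × 100 = 3200 kg.

3200.0 kg of product per hectare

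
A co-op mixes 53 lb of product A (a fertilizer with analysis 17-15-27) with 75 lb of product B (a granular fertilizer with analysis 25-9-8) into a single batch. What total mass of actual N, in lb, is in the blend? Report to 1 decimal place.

N mass = 17%×53 + 25%×75 = 27.76 lb.

27.8 lb N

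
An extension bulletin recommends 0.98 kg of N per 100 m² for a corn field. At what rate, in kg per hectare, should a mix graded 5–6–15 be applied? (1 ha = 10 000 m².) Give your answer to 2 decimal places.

Product per 100 m² = 0.98 / 5% = 19.6 kg.
Convert to per hectare: 19.6 × 100 = 1960 kg.

1960.00 kg of product per hectare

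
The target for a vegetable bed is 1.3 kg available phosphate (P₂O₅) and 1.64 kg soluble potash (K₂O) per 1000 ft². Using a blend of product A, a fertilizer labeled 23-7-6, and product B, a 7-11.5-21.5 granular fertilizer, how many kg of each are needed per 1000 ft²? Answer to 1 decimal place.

Let a = kg of product A, b = kg of product B (per 1000 ft²).
P₂O₅: 0.07·a + 0.115·b = 1.3
K₂O: 0.06·a + 0.215·b = 1.64
Eliminate b: (row1) − 0.115/0.215·(row2) → 0.037907·a = 0.422791, so a = 11.1534.
Then b = (1.64 − 0.06·11.1534) / 0.215 = 4.51534.

11.2 kg product A, 4.5 kg product B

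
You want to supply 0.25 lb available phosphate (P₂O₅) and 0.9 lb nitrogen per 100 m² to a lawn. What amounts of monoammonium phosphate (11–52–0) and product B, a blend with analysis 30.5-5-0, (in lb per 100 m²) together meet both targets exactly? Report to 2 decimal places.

0.20 lb monoammonium phosphate, 2.88 lb product B

With a, b = lb per 100 m² of monoammonium phosphate and product B:
P₂O₅: 0.52·a + 0.05·b = 0.25
N: 0.11·a + 0.305·b = 0.9
From row1: a = (0.25 − 0.05·b) / 0.52.
Into row2: 0.11·(0.25 − 0.05·b)/0.52 + 0.305·b = 0.9 → b = 2.8772, a = 0.204115.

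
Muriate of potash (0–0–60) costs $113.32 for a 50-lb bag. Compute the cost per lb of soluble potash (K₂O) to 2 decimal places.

K₂O in bag = 50 × 60% = 30 lb.
Cost per lb K₂O = $113.32 / 30 = $3.7773.

$3.78 per lb K₂O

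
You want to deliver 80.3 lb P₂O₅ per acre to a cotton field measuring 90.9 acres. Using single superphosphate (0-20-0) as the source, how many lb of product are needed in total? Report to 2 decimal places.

Product per acre = 80.3 / 20% = 401.5 lb.
Total product = 401.5 × 90.9 = 36496.35 lb.

36496.35 lb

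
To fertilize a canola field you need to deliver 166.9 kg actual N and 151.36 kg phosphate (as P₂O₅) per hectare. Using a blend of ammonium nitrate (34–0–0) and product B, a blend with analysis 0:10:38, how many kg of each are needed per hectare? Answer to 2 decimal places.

490.88 kg ammonium nitrate, 1513.60 kg product B

Let a = kg of ammonium nitrate, b = kg of product B (per hectare).
N: 0.34·a + 0·b = 166.9
P₂O₅: 0·a + 0.1·b = 151.36
Solving simultaneously: a = 490.882, b = 1513.6.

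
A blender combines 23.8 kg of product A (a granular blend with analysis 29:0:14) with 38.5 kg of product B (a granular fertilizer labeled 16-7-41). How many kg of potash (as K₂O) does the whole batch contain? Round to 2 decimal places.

19.12 kg K₂O

K₂O mass = 14%×23.8 + 41%×38.5 = 19.117 kg.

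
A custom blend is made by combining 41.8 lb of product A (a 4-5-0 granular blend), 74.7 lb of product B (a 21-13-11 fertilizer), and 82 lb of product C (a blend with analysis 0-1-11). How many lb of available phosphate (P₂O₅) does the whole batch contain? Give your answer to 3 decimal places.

P₂O₅ mass = 5%×41.8 + 13%×74.7 + 1%×82 = 12.621 lb.

12.621 lb P₂O₅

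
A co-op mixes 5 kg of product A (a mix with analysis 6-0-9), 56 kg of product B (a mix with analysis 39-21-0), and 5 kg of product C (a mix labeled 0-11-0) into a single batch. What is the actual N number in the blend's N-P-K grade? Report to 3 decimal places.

Total mass = 5 + 56 + 5 = 66 kg.
N mass = 6%×5 + 39%×56 + 0%×5 = 22.14 kg.
% N = 22.14 / 66 = 33.54545%.

33.545% N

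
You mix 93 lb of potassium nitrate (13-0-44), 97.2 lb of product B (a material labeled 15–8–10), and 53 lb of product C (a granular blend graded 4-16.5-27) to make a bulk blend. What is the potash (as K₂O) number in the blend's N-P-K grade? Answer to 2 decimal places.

Total mass = 93 + 97.2 + 53 = 243.2 lb.
K₂O mass = 44%×93 + 10%×97.2 + 27%×53 = 64.95 lb.
% K₂O = 64.95 / 243.2 = 26.7064%.

26.71% K₂O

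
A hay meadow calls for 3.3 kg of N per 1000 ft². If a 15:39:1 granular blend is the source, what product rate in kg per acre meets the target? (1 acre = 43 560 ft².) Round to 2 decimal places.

Product per 1000 ft² = 3.3 / 15% = 22 kg.
Convert to per acre: 22 × 43.56 = 958.32 kg.

958.32 kg of product per acre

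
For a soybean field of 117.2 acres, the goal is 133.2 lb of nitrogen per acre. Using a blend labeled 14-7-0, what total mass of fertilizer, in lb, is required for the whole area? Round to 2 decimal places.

Product per acre = 133.2 / 14% = 951.429 lb.
Total product = 951.429 × 117.2 = 111507.429 lb.

111507.43 lb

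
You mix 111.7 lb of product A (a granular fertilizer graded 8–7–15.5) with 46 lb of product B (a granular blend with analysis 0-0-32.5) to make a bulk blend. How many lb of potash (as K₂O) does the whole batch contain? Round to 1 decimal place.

32.3 lb K₂O

K₂O mass = 15.5%×111.7 + 32.5%×46 = 32.2635 lb.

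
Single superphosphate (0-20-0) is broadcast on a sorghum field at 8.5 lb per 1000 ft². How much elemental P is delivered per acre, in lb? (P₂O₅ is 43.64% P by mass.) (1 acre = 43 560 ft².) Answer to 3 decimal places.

P₂O₅ per 1000 ft² = 8.5 × 20% = 1.7 lb.
Elemental P = 1.7 × 0.4364 = 0.74188 lb per 1000 ft².
Convert to per acre: 0.74188 × 43.56 = 32.3163 lb.

32.316 lb P per acre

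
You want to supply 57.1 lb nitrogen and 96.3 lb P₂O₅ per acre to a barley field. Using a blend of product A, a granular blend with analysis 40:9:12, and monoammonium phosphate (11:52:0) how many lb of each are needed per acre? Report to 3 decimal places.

96.411 lb product A, 168.506 lb monoammonium phosphate

Let a = lb of product A, b = lb of monoammonium phosphate (per acre).
N: 0.4·a + 0.11·b = 57.1
P₂O₅: 0.09·a + 0.52·b = 96.3
Solving simultaneously: a = 96.4109, b = 168.5058.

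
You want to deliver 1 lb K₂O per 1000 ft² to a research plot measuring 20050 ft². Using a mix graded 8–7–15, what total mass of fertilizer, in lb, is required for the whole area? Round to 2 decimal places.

133.67 lb

Product per 1000 ft² = 1 / 15% = 6.66667 lb.
Total product = 6.66667 × 20050 / 1000 = 133.667 lb.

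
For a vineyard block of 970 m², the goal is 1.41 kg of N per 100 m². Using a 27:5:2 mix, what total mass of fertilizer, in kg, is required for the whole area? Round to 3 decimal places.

50.656 kg

Product per 100 m² = 1.41 / 27% = 5.22222 kg.
Total product = 5.22222 × 970 / 100 = 50.6556 kg.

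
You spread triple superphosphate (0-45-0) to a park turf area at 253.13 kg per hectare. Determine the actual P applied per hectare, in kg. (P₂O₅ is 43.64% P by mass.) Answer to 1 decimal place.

P₂O₅ per hectare = 253.13 × 45% = 113.909 kg.
Elemental P = 113.909 × 0.4364 = 49.7097 kg per hectare.

49.7 kg P per hectare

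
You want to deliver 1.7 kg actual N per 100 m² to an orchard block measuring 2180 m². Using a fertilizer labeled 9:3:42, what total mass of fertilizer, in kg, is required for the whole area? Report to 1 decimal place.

411.8 kg

Product per 100 m² = 1.7 / 9% = 18.8889 kg.
Total product = 18.8889 × 2180 / 100 = 411.778 kg.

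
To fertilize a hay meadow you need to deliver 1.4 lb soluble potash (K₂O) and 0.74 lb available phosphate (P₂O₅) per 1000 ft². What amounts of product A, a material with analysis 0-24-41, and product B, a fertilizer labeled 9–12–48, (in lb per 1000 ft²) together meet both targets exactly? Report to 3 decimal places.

With a, b = lb per 1000 ft² of product A and product B:
K₂O: 0.41·a + 0.48·b = 1.4
P₂O₅: 0.24·a + 0.12·b = 0.74
From row1: a = (1.4 − 0.48·b) / 0.41.
Into row2: 0.24·(1.4 − 0.48·b)/0.41 + 0.12·b = 0.74 → b = 0.493939, a = 2.83636.

2.836 lb product A, 0.494 lb product B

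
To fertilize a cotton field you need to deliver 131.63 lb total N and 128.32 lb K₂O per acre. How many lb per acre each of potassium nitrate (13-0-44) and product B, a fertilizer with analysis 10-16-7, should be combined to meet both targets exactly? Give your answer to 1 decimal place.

103.7 lb potassium nitrate, 1181.5 lb product B

Per-acre balance (a = potassium nitrate, b = product B):
N: 0.13·a + 0.1·b = 131.63
K₂O: 0.44·a + 0.07·b = 128.32
Eliminate b: (row1) − 0.1/0.07·(row2) → -0.498571·a = -51.6843, so a = 103.665.
Then b = (128.32 − 0.44·103.665) / 0.07 = 1181.54.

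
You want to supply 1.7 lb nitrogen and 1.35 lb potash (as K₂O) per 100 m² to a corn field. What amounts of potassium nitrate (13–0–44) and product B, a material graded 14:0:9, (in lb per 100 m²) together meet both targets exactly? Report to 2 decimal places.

With a, b = lb per 100 m² of potassium nitrate and product B:
N: 0.13·a + 0.14·b = 1.7
K₂O: 0.44·a + 0.09·b = 1.35
From row1: a = (1.7 − 0.14·b) / 0.13.
Into row2: 0.44·(1.7 − 0.14·b)/0.13 + 0.09·b = 1.35 → b = 11.4729, a = 0.721443.

0.72 lb potassium nitrate, 11.47 lb product B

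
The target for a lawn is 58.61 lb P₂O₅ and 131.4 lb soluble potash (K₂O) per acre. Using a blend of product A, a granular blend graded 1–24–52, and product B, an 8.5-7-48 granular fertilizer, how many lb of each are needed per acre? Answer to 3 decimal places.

240.289 lb product A, 13.437 lb product B

With a, b = lb per acre of product A and product B:
P₂O₅: 0.24·a + 0.07·b = 58.61
K₂O: 0.52·a + 0.48·b = 131.4
From row1: a = (58.61 − 0.07·b) / 0.24.
Into row2: 0.52·(58.61 − 0.07·b)/0.24 + 0.48·b = 131.4 → b = 13.4365, a = 240.2893.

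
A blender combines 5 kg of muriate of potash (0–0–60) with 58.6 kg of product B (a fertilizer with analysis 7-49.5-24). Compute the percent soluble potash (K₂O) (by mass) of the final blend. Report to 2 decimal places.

Total mass = 5 + 58.6 = 63.6 kg.
K₂O mass = 60%×5 + 24%×58.6 = 17.064 kg.
% K₂O = 17.064 / 63.6 = 26.8302%.

26.83% K₂O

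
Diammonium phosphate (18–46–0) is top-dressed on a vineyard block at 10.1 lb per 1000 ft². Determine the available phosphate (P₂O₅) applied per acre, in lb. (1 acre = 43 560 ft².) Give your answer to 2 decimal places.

202.38 lb P₂O₅ per acre

P₂O₅ per 1000 ft² = 10.1 × 46% = 4.646 lb.
Convert to per acre: 4.646 × 43.56 = 202.3798 lb.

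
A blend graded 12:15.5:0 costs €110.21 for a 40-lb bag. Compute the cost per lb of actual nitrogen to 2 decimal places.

N in bag = 40 × 12% = 4.8 lb.
Cost per lb N = €110.21 / 4.8 = €22.9604.

€22.96 per lb N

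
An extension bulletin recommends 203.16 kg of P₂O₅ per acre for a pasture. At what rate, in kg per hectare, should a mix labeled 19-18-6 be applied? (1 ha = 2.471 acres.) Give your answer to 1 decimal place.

Product per acre = 203.16 / 18% = 1128.67 kg.
Convert to per hectare: 1128.67 × 2.471 = 2788.94 kg.

2788.9 kg of product per hectare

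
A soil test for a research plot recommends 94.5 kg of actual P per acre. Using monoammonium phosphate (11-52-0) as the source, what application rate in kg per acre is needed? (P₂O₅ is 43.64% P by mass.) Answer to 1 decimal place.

416.4 kg of product per acre

As P₂O₅: 94.5 / 0.4364 = 216.544 kg per acre.
Product per acre = 216.544 / 52% = 416.432 kg.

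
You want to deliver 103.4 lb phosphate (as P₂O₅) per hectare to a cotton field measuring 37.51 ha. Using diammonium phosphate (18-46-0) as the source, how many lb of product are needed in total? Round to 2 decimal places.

8431.60 lb

Product per hectare = 103.4 / 46% = 224.783 lb.
Total product = 224.783 × 37.51 = 8431.596 lb.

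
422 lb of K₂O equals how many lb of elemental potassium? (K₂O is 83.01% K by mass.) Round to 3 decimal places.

350.302 lb K

K = 422 × 0.8301 = 350.3022 lb.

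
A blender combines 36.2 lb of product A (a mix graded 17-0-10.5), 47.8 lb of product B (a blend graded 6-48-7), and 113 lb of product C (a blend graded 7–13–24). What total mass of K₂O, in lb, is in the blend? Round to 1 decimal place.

K₂O mass = 10.5%×36.2 + 7%×47.8 + 24%×113 = 34.267 lb.

34.3 lb K₂O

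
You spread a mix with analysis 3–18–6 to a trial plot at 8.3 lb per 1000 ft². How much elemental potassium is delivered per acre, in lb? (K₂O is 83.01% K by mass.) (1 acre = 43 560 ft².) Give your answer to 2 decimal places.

18.01 lb K per acre

K₂O per 1000 ft² = 8.3 × 6% = 0.498 lb.
Elemental K = 0.498 × 0.8301 = 0.41339 lb per 1000 ft².
Convert to per acre: 0.41339 × 43.56 = 18.0073 lb.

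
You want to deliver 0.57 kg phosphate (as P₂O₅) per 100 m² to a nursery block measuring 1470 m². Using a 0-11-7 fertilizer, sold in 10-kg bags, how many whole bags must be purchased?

Product per 100 m² = 0.57 / 11% = 5.18182 kg.
Total product = 5.18182 × 1470 / 100 = 76.1727 kg.
Bags = ⌈76.1727 / 10⌉ = 8.

8 bags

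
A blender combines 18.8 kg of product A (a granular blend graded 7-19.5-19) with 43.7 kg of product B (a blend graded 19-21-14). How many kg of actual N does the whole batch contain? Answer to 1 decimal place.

N mass = 7%×18.8 + 19%×43.7 = 9.619 kg.

9.6 kg N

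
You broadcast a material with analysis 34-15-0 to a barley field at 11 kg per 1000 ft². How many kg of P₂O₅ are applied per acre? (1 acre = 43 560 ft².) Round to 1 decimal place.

71.9 kg P₂O₅ per acre

P₂O₅ per 1000 ft² = 11 × 15% = 1.65 kg.
Convert to per acre: 1.65 × 43.56 = 71.874 kg.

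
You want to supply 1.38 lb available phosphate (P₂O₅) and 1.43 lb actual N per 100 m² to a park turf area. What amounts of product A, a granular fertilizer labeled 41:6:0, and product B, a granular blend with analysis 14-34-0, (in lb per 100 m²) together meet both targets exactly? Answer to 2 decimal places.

With a, b = lb per 100 m² of product A and product B:
P₂O₅: 0.06·a + 0.34·b = 1.38
N: 0.41·a + 0.14·b = 1.43
From row1: a = (1.38 − 0.34·b) / 0.06.
Into row2: 0.41·(1.38 − 0.34·b)/0.06 + 0.14·b = 1.43 → b = 3.66412, a = 2.23664.

2.24 lb product A, 3.66 lb product B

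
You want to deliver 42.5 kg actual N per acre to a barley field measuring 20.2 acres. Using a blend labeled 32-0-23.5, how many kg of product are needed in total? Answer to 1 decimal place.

Product per acre = 42.5 / 32% = 132.812 kg.
Total product = 132.812 × 20.2 = 2682.81 kg.

2682.8 kg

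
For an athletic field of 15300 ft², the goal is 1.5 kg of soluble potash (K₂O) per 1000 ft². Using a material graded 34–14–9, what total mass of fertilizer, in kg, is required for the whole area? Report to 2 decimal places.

Product per 1000 ft² = 1.5 / 9% = 16.6667 kg.
Total product = 16.6667 × 15300 / 1000 = 255 kg.

255.00 kg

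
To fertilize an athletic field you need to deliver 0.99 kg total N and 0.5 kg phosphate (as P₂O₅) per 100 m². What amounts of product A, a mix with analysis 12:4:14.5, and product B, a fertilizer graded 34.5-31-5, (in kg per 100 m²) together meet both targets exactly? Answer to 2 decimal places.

Per-100 m² balance (a = product A, b = product B):
N: 0.12·a + 0.345·b = 0.99
P₂O₅: 0.04·a + 0.31·b = 0.5
Solving simultaneously: a = 5.74359, b = 0.871795.

5.74 kg product A, 0.87 kg product B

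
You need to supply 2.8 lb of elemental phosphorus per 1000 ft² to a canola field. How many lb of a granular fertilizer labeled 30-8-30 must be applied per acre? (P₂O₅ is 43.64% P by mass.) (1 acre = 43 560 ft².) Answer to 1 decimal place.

3493.6 lb of product per acre

As P₂O₅: 2.8 / 0.4364 = 6.41613 lb per 1000 ft².
Product per 1000 ft² = 6.41613 / 8% = 80.2016 lb.
Convert to per acre: 80.2016 × 43.56 = 3493.58 lb.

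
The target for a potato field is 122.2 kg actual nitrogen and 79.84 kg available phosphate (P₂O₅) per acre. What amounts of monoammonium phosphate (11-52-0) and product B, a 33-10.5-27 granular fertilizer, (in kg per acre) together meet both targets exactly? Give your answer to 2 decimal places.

84.45 kg monoammonium phosphate, 342.15 kg product B

With a, b = kg per acre of monoammonium phosphate and product B:
N: 0.11·a + 0.33·b = 122.2
P₂O₅: 0.52·a + 0.105·b = 79.84
Eliminate b: (row1) − 0.33/0.105·(row2) → -1.52429·a = -128.726, so a = 84.4499.
Then b = (79.84 − 0.52·84.4499) / 0.105 = 342.153.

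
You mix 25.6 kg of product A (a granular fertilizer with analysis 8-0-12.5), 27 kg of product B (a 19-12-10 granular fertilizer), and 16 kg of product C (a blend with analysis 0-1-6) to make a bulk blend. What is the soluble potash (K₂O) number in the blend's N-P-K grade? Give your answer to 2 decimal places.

Total mass = 25.6 + 27 + 16 = 68.6 kg.
K₂O mass = 12.5%×25.6 + 10%×27 + 6%×16 = 6.86 kg.
% K₂O = 6.86 / 68.6 = 10%.

10.00% K₂O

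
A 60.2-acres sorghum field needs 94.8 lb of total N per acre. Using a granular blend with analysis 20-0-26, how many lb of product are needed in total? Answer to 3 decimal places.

28534.800 lb

Product per acre = 94.8 / 20% = 474 lb.
Total product = 474 × 60.2 = 28534.8 lb.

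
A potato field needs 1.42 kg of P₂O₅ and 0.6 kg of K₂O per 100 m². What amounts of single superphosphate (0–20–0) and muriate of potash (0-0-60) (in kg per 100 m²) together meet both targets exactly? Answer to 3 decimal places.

7.100 kg single superphosphate, 1.000 kg muriate of potash

Let a = kg of single superphosphate, b = kg of muriate of potash (per 100 m²).
P₂O₅: 0.2·a + 0·b = 1.42
K₂O: 0·a + 0.6·b = 0.6
Solving simultaneously: a = 7.1, b = 1.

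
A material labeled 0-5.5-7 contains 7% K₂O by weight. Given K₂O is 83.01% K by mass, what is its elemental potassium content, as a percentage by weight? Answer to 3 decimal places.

%K = 7 × 0.8301 = 5.8107%.

5.811% K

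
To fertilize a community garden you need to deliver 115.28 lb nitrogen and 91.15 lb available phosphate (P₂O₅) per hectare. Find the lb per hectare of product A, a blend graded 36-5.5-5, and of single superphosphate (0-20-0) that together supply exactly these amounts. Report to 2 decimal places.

320.22 lb product A, 367.69 lb single superphosphate

With a, b = lb per hectare of product A and single superphosphate:
N: 0.36·a + 0·b = 115.28
P₂O₅: 0.055·a + 0.2·b = 91.15
Solving simultaneously: a = 320.222, b = 367.689.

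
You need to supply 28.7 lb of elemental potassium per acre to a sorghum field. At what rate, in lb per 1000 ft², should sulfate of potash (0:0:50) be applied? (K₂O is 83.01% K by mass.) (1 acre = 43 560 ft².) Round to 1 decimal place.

As K₂O: 28.7 / 0.8301 = 34.5741 lb per acre.
Product per acre = 34.5741 / 50% = 69.1483 lb.
Convert to per 1000 ft²: 69.1483 × 0.0229568 = 1.58743 lb.

1.6 lb of product per thousand sq ft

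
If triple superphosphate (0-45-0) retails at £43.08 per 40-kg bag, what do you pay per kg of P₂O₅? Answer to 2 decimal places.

£2.39 per kg P₂O₅

P₂O₅ in bag = 40 × 45% = 18 kg.
Cost per kg P₂O₅ = £43.08 / 18 = £2.3933.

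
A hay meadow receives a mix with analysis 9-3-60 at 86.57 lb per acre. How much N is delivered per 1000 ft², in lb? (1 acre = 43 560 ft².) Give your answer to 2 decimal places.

nitrogen per acre = 86.57 × 9% = 7.7913 lb.
Convert to per 1000 ft²: 7.7913 × 0.0229568 = 0.178864 lb.

0.18 lb N per thousand sq ft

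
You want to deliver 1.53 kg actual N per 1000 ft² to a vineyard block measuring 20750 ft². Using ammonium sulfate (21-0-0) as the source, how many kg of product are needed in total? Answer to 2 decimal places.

Product per 1000 ft² = 1.53 / 21% = 7.28571 kg.
Total product = 7.28571 × 20750 / 1000 = 151.179 kg.

151.18 kg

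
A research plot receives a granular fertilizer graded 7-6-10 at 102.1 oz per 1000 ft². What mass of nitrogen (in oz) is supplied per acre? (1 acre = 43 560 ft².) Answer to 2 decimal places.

311.32 oz N per acre

nitrogen per 1000 ft² = 102.1 × 7% = 7.147 oz.
Convert to per acre: 7.147 × 43.56 = 311.323 oz.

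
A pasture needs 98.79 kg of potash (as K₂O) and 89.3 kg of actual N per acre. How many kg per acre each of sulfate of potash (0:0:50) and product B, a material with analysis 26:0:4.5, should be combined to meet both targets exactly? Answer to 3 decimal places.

166.668 kg sulfate of potash, 343.462 kg product B

With a, b = kg per acre of sulfate of potash and product B:
K₂O: 0.5·a + 0.045·b = 98.79
N: 0·a + 0.26·b = 89.3
Solving simultaneously: a = 166.66846, b = 343.4615.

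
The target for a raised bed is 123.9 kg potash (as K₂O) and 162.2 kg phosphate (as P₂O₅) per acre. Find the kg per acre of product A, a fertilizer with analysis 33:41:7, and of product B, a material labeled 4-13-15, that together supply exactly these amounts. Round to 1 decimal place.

156.9 kg product A, 752.8 kg product B

Per-acre balance (a = product A, b = product B):
K₂O: 0.07·a + 0.15·b = 123.9
P₂O₅: 0.41·a + 0.13·b = 162.2
Eliminate a: (row1) − 0.07/0.41·(row2) → 0.127805·b = 96.2073, so b = 752.767.
Back-substitute: a = (123.9 − 0.15·752.767) / 0.07 = 156.927.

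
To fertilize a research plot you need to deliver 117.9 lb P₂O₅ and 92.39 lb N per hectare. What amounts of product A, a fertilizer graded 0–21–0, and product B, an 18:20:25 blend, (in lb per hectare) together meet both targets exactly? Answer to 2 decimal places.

72.59 lb product A, 513.28 lb product B

Per-hectare balance (a = product A, b = product B):
P₂O₅: 0.21·a + 0.2·b = 117.9
N: 0·a + 0.18·b = 92.39
Solving simultaneously: a = 72.5926, b = 513.278.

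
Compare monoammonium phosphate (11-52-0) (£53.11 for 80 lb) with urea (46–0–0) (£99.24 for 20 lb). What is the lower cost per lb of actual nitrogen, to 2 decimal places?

£6.04 per lb N (monoammonium phosphate)

monoammonium phosphate: N per bag = 80 × 11% = 8.8 lb; cost = 53.11 / 8.8 = £6.0352/lb N.
urea: N per bag = 20 × 46% = 9.2 lb; cost = 99.24 / 9.2 = £10.7870/lb N.
monoammonium phosphate is cheaper.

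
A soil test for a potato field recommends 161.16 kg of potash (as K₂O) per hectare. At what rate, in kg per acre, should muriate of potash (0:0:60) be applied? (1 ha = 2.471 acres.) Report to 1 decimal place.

108.7 kg of product per acre

Product per hectare = 161.16 / 60% = 268.6 kg.
Convert to per acre: 268.6 × 0.404694 = 108.701 kg.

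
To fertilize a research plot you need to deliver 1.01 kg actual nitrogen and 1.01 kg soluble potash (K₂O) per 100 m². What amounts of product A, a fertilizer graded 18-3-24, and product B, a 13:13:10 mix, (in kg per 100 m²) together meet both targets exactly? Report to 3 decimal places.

2.295 kg product A, 4.591 kg product B

With a, b = kg per 100 m² of product A and product B:
N: 0.18·a + 0.13·b = 1.01
K₂O: 0.24·a + 0.1·b = 1.01
From row1: a = (1.01 − 0.13·b) / 0.18.
Into row2: 0.24·(1.01 − 0.13·b)/0.18 + 0.1·b = 1.01 → b = 4.59091, a = 2.29545.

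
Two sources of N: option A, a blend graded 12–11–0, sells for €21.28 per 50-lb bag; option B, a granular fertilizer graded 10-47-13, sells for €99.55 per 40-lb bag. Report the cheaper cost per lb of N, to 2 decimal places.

option A: N per bag = 50 × 12% = 6 lb; cost = 21.28 / 6 = €3.5467/lb N.
option B: N per bag = 40 × 10% = 4 lb; cost = 99.55 / 4 = €24.8875/lb N.
option A is cheaper.

€3.55 per lb N (option A)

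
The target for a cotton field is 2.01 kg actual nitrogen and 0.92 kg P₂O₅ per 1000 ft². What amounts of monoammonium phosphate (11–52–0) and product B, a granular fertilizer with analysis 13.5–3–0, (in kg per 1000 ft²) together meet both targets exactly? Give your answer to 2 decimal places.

With a, b = kg per 1000 ft² of monoammonium phosphate and product B:
N: 0.11·a + 0.135·b = 2.01
P₂O₅: 0.52·a + 0.03·b = 0.92
Eliminate a: (row1) − 0.11/0.52·(row2) → 0.128654·b = 1.81538, so b = 14.1106.
Back-substitute: a = (2.01 − 0.135·14.1106) / 0.11 = 0.955157.

0.96 kg monoammonium phosphate, 14.11 kg product B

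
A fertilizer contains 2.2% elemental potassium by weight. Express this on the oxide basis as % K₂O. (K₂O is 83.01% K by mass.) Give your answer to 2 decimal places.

%K₂O = 2.2 / 0.8301 = 2.65028%.

2.65% K₂O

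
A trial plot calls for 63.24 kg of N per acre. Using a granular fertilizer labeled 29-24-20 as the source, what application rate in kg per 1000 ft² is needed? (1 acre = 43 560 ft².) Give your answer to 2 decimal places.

5.01 kg of product per thousand sq ft

Product per acre = 63.24 / 29% = 218.069 kg.
Convert to per 1000 ft²: 218.069 × 0.0229568 = 5.00617 kg.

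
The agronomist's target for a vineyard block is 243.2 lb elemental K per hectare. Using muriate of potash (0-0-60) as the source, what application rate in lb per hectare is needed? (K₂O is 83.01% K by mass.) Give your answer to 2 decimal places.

488.29 lb of product per hectare

As K₂O: 243.2 / 0.8301 = 292.977 lb per hectare.
Product per hectare = 292.977 / 60% = 488.2946 lb.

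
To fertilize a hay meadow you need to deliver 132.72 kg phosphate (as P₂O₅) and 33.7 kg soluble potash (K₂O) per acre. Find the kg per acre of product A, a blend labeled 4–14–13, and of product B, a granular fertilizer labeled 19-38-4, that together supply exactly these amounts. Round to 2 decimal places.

With a, b = kg per acre of product A and product B:
P₂O₅: 0.14·a + 0.38·b = 132.72
K₂O: 0.13·a + 0.04·b = 33.7
Eliminate b: (row1) − 0.38/0.04·(row2) → -1.095·a = -187.43, so a = 171.169.
Then b = (33.7 − 0.13·171.169) / 0.04 = 286.201.

171.17 kg product A, 286.20 kg product B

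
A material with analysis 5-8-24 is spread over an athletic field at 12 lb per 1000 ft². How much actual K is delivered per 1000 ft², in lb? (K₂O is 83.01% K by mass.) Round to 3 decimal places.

K₂O per 1000 ft² = 12 × 24% = 2.88 lb.
Elemental K = 2.88 × 0.8301 = 2.39069 lb per 1000 ft².

2.391 lb K per thousand sq ft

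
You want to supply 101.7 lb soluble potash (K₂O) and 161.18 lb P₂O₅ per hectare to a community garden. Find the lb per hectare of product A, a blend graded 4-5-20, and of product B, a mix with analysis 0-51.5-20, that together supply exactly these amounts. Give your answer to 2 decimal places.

216.55 lb product A, 291.95 lb product B

With a, b = lb per hectare of product A and product B:
K₂O: 0.2·a + 0.2·b = 101.7
P₂O₅: 0.05·a + 0.515·b = 161.18
Eliminate b: (row1) − 0.2/0.515·(row2) → 0.180583·a = 39.1058, so a = 216.554.
Then b = (161.18 − 0.05·216.554) / 0.515 = 291.946.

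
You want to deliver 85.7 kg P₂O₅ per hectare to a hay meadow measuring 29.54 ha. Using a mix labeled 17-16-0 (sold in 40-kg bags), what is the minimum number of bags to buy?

396 bags

Product per hectare = 85.7 / 16% = 535.625 kg.
Total product = 535.625 × 29.54 = 15822.4 kg.
Bags = ⌈15822.4 / 40⌉ = 396.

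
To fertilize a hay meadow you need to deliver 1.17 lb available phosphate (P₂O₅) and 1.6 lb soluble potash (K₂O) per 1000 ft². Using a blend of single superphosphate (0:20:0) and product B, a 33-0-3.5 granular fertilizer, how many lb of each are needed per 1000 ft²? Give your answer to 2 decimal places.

With a, b = lb per 1000 ft² of single superphosphate and product B:
P₂O₅: 0.2·a + 0·b = 1.17
K₂O: 0·a + 0.035·b = 1.6
Solving simultaneously: a = 5.85, b = 45.7143.

5.85 lb single superphosphate, 45.71 lb product B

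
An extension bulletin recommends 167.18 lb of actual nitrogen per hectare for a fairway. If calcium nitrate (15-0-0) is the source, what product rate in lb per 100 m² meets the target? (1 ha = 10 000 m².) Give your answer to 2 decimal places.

11.15 lb of product per hundred sq m

Product per hectare = 167.18 / 15% = 1114.53 lb.
Convert to per 100 m²: 1114.53 × 0.01 = 11.1453 lb.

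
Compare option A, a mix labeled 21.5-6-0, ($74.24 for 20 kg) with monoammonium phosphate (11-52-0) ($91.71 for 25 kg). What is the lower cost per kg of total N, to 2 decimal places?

$17.27 per kg N (option A)

option A: N per bag = 20 × 21.5% = 4.3 kg; cost = 74.24 / 4.3 = $17.2651/kg N.
monoammonium phosphate: N per bag = 25 × 11% = 2.75 kg; cost = 91.71 / 2.75 = $33.3491/kg N.
option A is cheaper.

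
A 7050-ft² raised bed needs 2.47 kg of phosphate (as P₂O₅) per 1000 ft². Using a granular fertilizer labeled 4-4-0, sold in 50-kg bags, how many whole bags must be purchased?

9 bags

Product per 1000 ft² = 2.47 / 4% = 61.75 kg.
Total product = 61.75 × 7050 / 1000 = 435.338 kg.
Bags = ⌈435.338 / 50⌉ = 9.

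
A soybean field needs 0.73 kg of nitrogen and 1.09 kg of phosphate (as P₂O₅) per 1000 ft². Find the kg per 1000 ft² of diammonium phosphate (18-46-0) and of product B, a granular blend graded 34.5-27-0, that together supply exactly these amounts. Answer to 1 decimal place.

With a, b = kg per 1000 ft² of diammonium phosphate and product B:
N: 0.18·a + 0.345·b = 0.73
P₂O₅: 0.46·a + 0.27·b = 1.09
Solving simultaneously: a = 1.62534, b = 1.26794.

1.6 kg diammonium phosphate, 1.3 kg product B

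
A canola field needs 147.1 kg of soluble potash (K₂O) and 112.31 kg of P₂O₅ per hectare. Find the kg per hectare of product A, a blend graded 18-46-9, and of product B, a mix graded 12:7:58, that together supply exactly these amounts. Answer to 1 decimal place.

Per-hectare balance (a = product A, b = product B):
K₂O: 0.09·a + 0.58·b = 147.1
P₂O₅: 0.46·a + 0.07·b = 112.31
Eliminate a: (row1) − 0.09/0.46·(row2) → 0.566304·b = 125.126, so b = 220.952.
Back-substitute: a = (147.1 − 0.58·220.952) / 0.09 = 210.529.

210.5 kg product A, 221.0 kg product B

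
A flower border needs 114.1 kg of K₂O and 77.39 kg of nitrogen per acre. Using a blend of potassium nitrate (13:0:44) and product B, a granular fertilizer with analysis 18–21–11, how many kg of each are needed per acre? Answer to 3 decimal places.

185.287 kg potassium nitrate, 296.126 kg product B

With a, b = kg per acre of potassium nitrate and product B:
K₂O: 0.44·a + 0.11·b = 114.1
N: 0.13·a + 0.18·b = 77.39
Solving simultaneously: a = 185.2866, b = 296.1263.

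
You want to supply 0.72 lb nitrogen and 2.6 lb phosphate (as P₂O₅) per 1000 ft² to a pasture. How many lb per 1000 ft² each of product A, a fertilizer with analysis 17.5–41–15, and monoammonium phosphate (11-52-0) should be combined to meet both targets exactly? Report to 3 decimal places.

1.926 lb product A, 3.481 lb monoammonium phosphate

Let a = lb of product A, b = lb of monoammonium phosphate (per 1000 ft²).
N: 0.175·a + 0.11·b = 0.72
P₂O₅: 0.41·a + 0.52·b = 2.6
From row1: a = (0.72 − 0.11·b) / 0.175.
Into row2: 0.41·(0.72 − 0.11·b)/0.175 + 0.52·b = 2.6 → b = 3.48148, a = 1.92593.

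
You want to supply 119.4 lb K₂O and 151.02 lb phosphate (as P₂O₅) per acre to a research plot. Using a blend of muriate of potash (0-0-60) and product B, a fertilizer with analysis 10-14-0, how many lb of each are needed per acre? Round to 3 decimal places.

199.000 lb muriate of potash, 1078.714 lb product B

With a, b = lb per acre of muriate of potash and product B:
K₂O: 0.6·a + 0·b = 119.4
P₂O₅: 0·a + 0.14·b = 151.02
Solving simultaneously: a = 199, b = 1078.7143.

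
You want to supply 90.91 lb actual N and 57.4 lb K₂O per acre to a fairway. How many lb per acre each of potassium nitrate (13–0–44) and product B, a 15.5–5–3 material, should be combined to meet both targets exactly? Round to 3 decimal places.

95.952 lb potassium nitrate, 506.040 lb product B

With a, b = lb per acre of potassium nitrate and product B:
N: 0.13·a + 0.155·b = 90.91
K₂O: 0.44·a + 0.03·b = 57.4
From row1: a = (90.91 − 0.155·b) / 0.13.
Into row2: 0.44·(90.91 − 0.155·b)/0.13 + 0.03·b = 57.4 → b = 506.0404, a = 95.9518.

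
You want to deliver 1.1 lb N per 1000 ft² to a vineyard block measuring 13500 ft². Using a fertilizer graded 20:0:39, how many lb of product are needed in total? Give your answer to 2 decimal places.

74.25 lb

Product per 1000 ft² = 1.1 / 20% = 5.5 lb.
Total product = 5.5 × 13500 / 1000 = 74.25 lb.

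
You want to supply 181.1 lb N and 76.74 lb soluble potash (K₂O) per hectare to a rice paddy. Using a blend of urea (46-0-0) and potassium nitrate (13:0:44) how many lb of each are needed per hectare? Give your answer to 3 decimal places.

With a, b = lb per hectare of urea and potassium nitrate:
N: 0.46·a + 0.13·b = 181.1
K₂O: 0·a + 0.44·b = 76.74
Solving simultaneously: a = 344.4061, b = 174.4091.

344.406 lb urea, 174.409 lb potassium nitrate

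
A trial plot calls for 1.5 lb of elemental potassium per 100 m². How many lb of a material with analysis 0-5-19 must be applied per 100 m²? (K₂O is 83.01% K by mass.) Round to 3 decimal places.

9.511 lb of product per hundred sq m

As K₂O: 1.5 / 0.8301 = 1.80701 lb per 100 m².
Product per 100 m² = 1.80701 / 19% = 9.51059 lb.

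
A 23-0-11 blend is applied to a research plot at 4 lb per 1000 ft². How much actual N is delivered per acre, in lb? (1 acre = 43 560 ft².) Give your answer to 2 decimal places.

40.08 lb N per acre

nitrogen per 1000 ft² = 4 × 23% = 0.92 lb.
Convert to per acre: 0.92 × 43.56 = 40.0752 lb.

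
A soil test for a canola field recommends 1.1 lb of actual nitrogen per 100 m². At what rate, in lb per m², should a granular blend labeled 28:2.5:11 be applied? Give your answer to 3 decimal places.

Product per 100 m² = 1.1 / 28% = 3.92857 lb.
Convert to per m²: 3.92857 × 0.01 = 0.0392857 lb.

0.039 lb of product per sq m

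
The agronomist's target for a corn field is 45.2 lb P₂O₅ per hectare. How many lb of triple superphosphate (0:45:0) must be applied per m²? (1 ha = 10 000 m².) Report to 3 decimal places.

Product per hectare = 45.2 / 45% = 100.444 lb.
Convert to per m²: 100.444 × 0.0001 = 0.0100444 lb.

0.010 lb of product per sq m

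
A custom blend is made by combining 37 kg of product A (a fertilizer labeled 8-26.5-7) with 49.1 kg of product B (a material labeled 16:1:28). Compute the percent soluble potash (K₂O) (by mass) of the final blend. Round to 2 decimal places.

Total mass = 37 + 49.1 = 86.1 kg.
K₂O mass = 7%×37 + 28%×49.1 = 16.338 kg.
% K₂O = 16.338 / 86.1 = 18.9756%.

18.98% K₂O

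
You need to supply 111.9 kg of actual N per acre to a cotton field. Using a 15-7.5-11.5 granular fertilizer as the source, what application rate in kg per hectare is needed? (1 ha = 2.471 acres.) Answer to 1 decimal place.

1843.4 kg of product per hectare

Product per acre = 111.9 / 15% = 746 kg.
Convert to per hectare: 746 × 2.471 = 1843.37 kg.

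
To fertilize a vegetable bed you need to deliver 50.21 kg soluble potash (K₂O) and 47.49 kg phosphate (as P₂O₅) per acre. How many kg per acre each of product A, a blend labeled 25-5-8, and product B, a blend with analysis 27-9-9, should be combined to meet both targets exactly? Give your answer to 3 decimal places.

90.667 kg product A, 477.296 kg product B

Let a = kg of product A, b = kg of product B (per acre).
K₂O: 0.08·a + 0.09·b = 50.21
P₂O₅: 0.05·a + 0.09·b = 47.49
Eliminate a: (row1) − 0.08/0.05·(row2) → -0.054·b = -25.774, so b = 477.2963.
Back-substitute: a = (50.21 − 0.09·477.2963) / 0.08 = 90.6667.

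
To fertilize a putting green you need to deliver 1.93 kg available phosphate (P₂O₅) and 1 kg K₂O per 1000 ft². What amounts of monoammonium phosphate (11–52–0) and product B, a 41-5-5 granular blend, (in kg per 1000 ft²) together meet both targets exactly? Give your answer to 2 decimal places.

1.79 kg monoammonium phosphate, 20.00 kg product B

With a, b = kg per 1000 ft² of monoammonium phosphate and product B:
P₂O₅: 0.52·a + 0.05·b = 1.93
K₂O: 0·a + 0.05·b = 1
Solving simultaneously: a = 1.78846, b = 20.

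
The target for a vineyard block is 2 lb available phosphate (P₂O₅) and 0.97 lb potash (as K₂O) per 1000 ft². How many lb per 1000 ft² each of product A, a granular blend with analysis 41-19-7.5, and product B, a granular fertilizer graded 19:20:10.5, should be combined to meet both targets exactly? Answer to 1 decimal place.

3.2 lb product A, 6.9 lb product B

With a, b = lb per 1000 ft² of product A and product B:
P₂O₅: 0.19·a + 0.2·b = 2
K₂O: 0.075·a + 0.105·b = 0.97
Solving simultaneously: a = 3.23232, b = 6.92929.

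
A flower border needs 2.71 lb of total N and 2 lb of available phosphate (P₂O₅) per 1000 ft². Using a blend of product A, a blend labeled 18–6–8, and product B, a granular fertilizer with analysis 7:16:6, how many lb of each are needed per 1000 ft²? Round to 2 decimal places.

Let a = lb of product A, b = lb of product B (per 1000 ft²).
N: 0.18·a + 0.07·b = 2.71
P₂O₅: 0.06·a + 0.16·b = 2
Solving simultaneously: a = 11.93496, b = 8.02439.

11.93 lb product A, 8.02 lb product B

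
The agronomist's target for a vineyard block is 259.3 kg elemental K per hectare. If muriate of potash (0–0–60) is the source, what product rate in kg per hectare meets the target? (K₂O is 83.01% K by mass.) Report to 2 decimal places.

As K₂O: 259.3 / 0.8301 = 312.372 kg per hectare.
Product per hectare = 312.372 / 60% = 520.62001 kg.

520.62 kg of product per hectare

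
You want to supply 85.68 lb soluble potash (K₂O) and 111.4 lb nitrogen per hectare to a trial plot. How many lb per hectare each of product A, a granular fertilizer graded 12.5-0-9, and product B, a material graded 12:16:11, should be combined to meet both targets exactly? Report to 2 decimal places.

668.61 lb product A, 231.86 lb product B

With a, b = lb per hectare of product A and product B:
K₂O: 0.09·a + 0.11·b = 85.68
N: 0.125·a + 0.12·b = 111.4
Eliminate a: (row1) − 0.09/0.125·(row2) → 0.0236·b = 5.472, so b = 231.864.
Back-substitute: a = (85.68 − 0.11·231.864) / 0.09 = 668.6102.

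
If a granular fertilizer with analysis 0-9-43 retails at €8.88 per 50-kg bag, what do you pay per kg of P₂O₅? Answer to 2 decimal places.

P₂O₅ in bag = 50 × 9% = 4.5 kg.
Cost per kg P₂O₅ = €8.88 / 4.5 = €1.9733.

€1.97 per kg P₂O₅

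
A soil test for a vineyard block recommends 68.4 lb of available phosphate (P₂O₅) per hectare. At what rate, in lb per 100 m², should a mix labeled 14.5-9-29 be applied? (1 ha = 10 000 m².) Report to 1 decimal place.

Product per hectare = 68.4 / 9% = 760 lb.
Convert to per 100 m²: 760 × 0.01 = 7.6 lb.

7.6 lb of product per hundred sq m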